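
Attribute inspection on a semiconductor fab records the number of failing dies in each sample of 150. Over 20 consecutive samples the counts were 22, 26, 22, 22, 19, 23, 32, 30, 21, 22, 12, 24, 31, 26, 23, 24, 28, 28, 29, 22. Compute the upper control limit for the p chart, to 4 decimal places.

0.2523

p̄ = Σdᵢ / (k·n) = 486 / (20 × 150) = 0.16200
UCL = p̄ + 3·√(p̄(1−p̄)/n) = 0.16200 + 3 × √(0.16200×0.83800/150) = 0.16200 + 3 × 0.03008 = 0.25225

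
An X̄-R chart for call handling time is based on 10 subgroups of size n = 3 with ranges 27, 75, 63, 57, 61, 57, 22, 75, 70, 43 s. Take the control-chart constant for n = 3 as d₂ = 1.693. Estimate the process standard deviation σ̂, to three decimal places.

32.487

R̄ = (27 + 75 + 63 + 57 + 61 + 57 + 22 + 75 + 70 + 43) / 10 = 55.0000
σ̂ = R̄ / d₂ = 55.0000 / 1.693 = 32.4867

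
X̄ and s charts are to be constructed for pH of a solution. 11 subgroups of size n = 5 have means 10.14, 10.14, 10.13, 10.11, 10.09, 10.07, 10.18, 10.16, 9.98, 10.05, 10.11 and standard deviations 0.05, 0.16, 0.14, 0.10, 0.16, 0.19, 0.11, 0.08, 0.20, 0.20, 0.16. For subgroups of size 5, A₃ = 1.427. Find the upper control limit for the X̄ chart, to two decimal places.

10.31

X̄̄ = (10.14 + 10.14 + 10.13 + 10.11 + 10.09 + 10.07 + 10.18 + 10.16 + 9.98 + 10.05 + 10.11) / 11 = 10.1055
s̄ = (0.05 + 0.16 + 0.14 + 0.10 + 0.16 + 0.19 + 0.11 + 0.08 + 0.20 + 0.20 + 0.16) / 11 = 0.1409
UCL = X̄̄ + A₃·s̄ = 10.1055 + 1.427 × 0.1409 = 10.3065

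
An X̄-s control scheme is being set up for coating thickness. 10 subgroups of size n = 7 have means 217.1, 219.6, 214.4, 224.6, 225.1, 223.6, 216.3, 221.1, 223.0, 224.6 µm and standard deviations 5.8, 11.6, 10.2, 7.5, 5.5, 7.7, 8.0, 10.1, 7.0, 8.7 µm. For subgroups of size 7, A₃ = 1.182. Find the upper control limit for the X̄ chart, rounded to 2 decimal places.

230.64

X̄̄ = (217.1 + 219.6 + 214.4 + 224.6 + 225.1 + 223.6 + 216.3 + 221.1 + 223.0 + 224.6) / 10 = 220.9400
s̄ = (5.8 + 11.6 + 10.2 + 7.5 + 5.5 + 7.7 + 8.0 + 10.1 + 7.0 + 8.7) / 10 = 8.2100
UCL = X̄̄ + A₃·s̄ = 220.9400 + 1.182 × 8.2100 = 230.6442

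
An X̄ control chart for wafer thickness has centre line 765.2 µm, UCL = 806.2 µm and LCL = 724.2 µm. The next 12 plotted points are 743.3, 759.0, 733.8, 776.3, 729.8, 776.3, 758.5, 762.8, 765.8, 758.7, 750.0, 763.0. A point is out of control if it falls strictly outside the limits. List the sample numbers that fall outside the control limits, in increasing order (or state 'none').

All 12 points lie within [724.2, 806.2].

none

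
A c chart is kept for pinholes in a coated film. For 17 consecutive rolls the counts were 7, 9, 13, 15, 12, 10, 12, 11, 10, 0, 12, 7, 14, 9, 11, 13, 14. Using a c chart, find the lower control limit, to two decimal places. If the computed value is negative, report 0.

0.79

c̄ = (7 + 9 + 13 + 15 + 12 + 10 + 12 + 11 + 10 + 0 + 12 + 7 + 14 + 9 + 11 + 13 + 14) / 17 = 179 / 17 = 10.5294
LCL = c̄ − 3√c̄ = 10.5294 − 3 × 3.2449 = 0.7947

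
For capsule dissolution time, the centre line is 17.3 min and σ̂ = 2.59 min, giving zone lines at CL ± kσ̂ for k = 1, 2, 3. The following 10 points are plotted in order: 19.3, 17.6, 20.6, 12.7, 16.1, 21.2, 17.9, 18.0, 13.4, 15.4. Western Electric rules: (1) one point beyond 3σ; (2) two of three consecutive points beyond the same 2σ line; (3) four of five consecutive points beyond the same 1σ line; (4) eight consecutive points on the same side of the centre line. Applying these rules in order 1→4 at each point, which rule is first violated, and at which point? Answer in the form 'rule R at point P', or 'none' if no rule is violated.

none

Zone of each point (C = within 1σ̂, B = 1σ̂–2σ̂, A = 2σ̂–3σ̂, * = beyond 3σ̂; sign = side of CL): 1:+C, 2:+C, 3:+B, 4:-B, 5:-C, 6:+B, 7:+C, 8:+C, 9:-B, 10:-C
No rule fires across all 10 points.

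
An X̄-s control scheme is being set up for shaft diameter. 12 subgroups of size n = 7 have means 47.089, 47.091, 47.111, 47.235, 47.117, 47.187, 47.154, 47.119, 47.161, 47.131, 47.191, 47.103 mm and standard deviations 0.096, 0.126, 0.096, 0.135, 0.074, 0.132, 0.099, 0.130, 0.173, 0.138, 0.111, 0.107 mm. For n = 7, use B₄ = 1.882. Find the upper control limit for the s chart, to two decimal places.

0.22

s̄ = (0.096 + 0.126 + 0.096 + 0.135 + 0.074 + 0.132 + 0.099 + 0.130 + 0.173 + 0.138 + 0.111 + 0.107) / 12 = 0.1181
UCL_s = B₄·s̄ = 1.882 × 0.1181 = 0.2222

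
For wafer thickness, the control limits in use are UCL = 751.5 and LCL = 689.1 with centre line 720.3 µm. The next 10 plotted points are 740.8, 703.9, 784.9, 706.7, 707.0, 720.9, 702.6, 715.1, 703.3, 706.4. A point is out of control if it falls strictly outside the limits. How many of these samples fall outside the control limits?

1

Compare each point to [689.1, 751.5]: sample 3 = 784.9 > UCL.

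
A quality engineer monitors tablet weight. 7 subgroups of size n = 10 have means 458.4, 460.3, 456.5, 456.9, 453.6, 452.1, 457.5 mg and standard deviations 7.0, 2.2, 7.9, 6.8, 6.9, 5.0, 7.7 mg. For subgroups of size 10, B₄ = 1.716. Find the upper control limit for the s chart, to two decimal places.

s̄ = (7.0 + 2.2 + 7.9 + 6.8 + 6.9 + 5.0 + 7.7) / 7 = 6.2143
UCL_s = B₄·s̄ = 1.716 × 6.2143 = 10.6637

10.66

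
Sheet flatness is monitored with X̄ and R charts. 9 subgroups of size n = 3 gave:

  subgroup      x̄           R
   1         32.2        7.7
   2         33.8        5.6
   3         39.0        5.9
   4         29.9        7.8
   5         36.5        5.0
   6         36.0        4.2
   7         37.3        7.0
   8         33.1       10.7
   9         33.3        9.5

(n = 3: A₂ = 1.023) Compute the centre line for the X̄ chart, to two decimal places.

X̄̄ = (32.2 + 33.8 + 39.0 + 29.9 + 36.5 + 36.0 + 37.3 + 33.1 + 33.3) / 9 = 311.1000 / 9 = 34.5667
CL = X̄̄ = 34.5667

34.57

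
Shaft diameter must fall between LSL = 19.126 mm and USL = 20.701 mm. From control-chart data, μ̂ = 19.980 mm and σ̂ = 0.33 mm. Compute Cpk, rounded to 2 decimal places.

0.73

Cpu = (USL − μ̂) / (3σ̂) = (20.701 − 19.980) / (3 × 0.33) = 0.7283; Cpl = (μ̂ − LSL) / (3σ̂) = (19.980 − 19.126) / (3 × 0.33) = 0.8626; Cpk = min(Cpu, Cpl) = 0.7283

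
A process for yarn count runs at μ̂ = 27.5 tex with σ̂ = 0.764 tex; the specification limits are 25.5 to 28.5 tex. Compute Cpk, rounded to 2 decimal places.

0.44

Cpu = (USL − μ̂) / (3σ̂) = (28.5 − 27.5) / (3 × 0.764) = 0.4363; Cpl = (μ̂ − LSL) / (3σ̂) = (27.5 − 25.5) / (3 × 0.764) = 0.8726; Cpk = min(Cpu, Cpl) = 0.4363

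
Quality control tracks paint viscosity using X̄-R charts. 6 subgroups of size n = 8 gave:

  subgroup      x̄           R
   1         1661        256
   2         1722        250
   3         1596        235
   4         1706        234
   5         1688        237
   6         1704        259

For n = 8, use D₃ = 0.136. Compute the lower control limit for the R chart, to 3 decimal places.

33.343

R̄ = (256 + 250 + 235 + 234 + 237 + 259) / 6 = 1471.0000 / 6 = 245.1667
LCL_R = D₃·R̄ = 0.136 × 245.1667 = 33.3427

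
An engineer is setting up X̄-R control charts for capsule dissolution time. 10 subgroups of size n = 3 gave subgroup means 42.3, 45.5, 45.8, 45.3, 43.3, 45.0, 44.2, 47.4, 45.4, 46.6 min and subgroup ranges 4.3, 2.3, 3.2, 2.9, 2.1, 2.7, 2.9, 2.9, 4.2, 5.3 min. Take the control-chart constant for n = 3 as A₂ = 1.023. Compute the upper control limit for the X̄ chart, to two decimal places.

X̄̄ = (42.3 + 45.5 + 45.8 + 45.3 + 43.3 + 45.0 + 44.2 + 47.4 + 45.4 + 46.6) / 10 = 450.8000 / 10 = 45.0800
R̄ = (4.3 + 2.3 + 3.2 + 2.9 + 2.1 + 2.7 + 2.9 + 2.9 + 4.2 + 5.3) / 10 = 32.8000 / 10 = 3.2800
UCL = X̄̄ + A₂·R̄ = 45.0800 + 1.023 × 3.2800 = 48.4354

48.44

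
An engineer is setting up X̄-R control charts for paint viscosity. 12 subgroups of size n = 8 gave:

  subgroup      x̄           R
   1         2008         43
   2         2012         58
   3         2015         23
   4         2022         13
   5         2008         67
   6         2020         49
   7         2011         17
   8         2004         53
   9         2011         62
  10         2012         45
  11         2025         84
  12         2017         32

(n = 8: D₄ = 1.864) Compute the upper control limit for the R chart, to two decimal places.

84.81

R̄ = (43 + 58 + 23 + 13 + 67 + 49 + 17 + 53 + 62 + 45 + 84 + 32) / 12 = 546.0000 / 12 = 45.5000
UCL_R = D₄·R̄ = 1.864 × 45.5000 = 84.8120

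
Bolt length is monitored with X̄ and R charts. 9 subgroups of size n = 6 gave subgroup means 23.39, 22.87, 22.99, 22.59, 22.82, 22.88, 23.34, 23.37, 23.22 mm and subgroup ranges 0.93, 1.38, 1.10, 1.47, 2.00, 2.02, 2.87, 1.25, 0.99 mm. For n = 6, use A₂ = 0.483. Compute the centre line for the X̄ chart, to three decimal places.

23.052

X̄̄ = (23.39 + 22.87 + 22.99 + 22.59 + 22.82 + 22.88 + 23.34 + 23.37 + 23.22) / 9 = 207.4700 / 9 = 23.0522
CL = X̄̄ = 23.0522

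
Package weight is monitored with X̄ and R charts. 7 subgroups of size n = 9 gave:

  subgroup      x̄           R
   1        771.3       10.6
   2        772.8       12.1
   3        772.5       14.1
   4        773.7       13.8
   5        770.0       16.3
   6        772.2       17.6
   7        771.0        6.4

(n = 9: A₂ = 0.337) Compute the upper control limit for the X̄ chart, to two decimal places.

X̄̄ = (771.3 + 772.8 + 772.5 + 773.7 + 770.0 + 772.2 + 771.0) / 7 = 5403.5000 / 7 = 771.9286
R̄ = (10.6 + 12.1 + 14.1 + 13.8 + 16.3 + 17.6 + 6.4) / 7 = 90.9000 / 7 = 12.9857
UCL = X̄̄ + A₂·R̄ = 771.9286 + 0.337 × 12.9857 = 776.3048

776.30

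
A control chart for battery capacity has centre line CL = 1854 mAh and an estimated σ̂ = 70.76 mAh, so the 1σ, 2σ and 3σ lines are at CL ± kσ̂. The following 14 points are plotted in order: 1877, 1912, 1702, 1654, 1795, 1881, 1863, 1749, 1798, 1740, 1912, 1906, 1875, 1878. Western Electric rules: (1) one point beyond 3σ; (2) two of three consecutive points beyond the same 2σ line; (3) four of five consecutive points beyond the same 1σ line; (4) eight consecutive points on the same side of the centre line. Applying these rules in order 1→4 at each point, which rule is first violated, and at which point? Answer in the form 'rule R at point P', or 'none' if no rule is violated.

Zone of each point (C = within 1σ̂, B = 1σ̂–2σ̂, A = 2σ̂–3σ̂, * = beyond 3σ̂; sign = side of CL): 1:+C, 2:+C, 3:-A, 4:-A, 5:-C, 6:+C, 7:+C, 8:-B, 9:-C, 10:-B, 11:+C, 12:+C, 13:+C, 14:+C
Rule 2 (two of three consecutive points beyond the same 2σ limit) is satisfied at point 4.

rule 2 at point 4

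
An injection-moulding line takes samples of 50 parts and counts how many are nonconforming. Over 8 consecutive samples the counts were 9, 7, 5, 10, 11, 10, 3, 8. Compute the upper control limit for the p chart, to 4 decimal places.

0.3120

p̄ = Σdᵢ / (k·n) = 63 / (8 × 50) = 0.15750
UCL = p̄ + 3·√(p̄(1−p̄)/n) = 0.15750 + 3 × √(0.15750×0.84250/50) = 0.15750 + 3 × 0.05152 = 0.31205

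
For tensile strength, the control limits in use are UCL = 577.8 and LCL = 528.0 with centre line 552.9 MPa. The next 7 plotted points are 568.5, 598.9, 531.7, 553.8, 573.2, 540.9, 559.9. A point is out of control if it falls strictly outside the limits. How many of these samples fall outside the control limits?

1

Compare each point to [528.0, 577.8]: sample 2 = 598.9 > UCL.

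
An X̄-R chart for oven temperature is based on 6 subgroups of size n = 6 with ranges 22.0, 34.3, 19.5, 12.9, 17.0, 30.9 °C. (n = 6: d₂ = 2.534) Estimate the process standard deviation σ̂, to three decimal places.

8.984

R̄ = (22.0 + 34.3 + 19.5 + 12.9 + 17.0 + 30.9) / 6 = 22.7667
σ̂ = R̄ / d₂ = 22.7667 / 2.534 = 8.9845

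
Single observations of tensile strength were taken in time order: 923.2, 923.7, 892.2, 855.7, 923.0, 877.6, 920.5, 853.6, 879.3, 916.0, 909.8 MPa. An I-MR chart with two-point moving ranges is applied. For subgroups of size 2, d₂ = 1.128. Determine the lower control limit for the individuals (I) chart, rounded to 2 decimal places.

X̄ = (923.2 + 923.7 + 892.2 + 855.7 + 923.0 + 877.6 + 920.5 + 853.6 + 879.3 + 916.0 + 909.8) / 11 = 897.6909
Moving ranges: 0.5, 31.5, 36.5, 67.3, 45.4, 42.9, 66.9, 25.7, 36.7, 6.2; M̄R̄ = 359.6000 / 10 = 35.9600
LCL = X̄ − 3·M̄R̄/d₂ = 897.6909 − 3 × 35.9600 / 1.128 = 802.0526

802.05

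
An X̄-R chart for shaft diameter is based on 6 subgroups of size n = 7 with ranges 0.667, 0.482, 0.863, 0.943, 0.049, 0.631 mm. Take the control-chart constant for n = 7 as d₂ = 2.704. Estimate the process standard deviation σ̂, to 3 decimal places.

R̄ = (0.667 + 0.482 + 0.863 + 0.943 + 0.049 + 0.631) / 6 = 0.6058
σ̂ = R̄ / d₂ = 0.6058 / 2.704 = 0.2241

0.224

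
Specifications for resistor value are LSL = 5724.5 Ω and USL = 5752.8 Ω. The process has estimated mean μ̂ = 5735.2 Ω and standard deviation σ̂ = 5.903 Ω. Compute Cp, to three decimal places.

0.799

Cp = (USL − LSL) / (6σ̂) = (5752.8 − 5724.5) / (6 × 5.903) = 28.3000 / 35.4180 = 0.7990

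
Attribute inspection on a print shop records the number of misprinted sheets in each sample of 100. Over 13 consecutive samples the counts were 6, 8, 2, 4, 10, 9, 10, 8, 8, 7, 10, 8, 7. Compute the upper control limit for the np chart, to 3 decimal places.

15.345

p̄ = Σdᵢ / (k·n) = 97 / (13 × 100) = 0.07462
UCL = np̄ + 3·√(np̄(1−p̄)) = 7.4615 + 3 × √(7.4615×0.92538) = 7.4615 + 3 × 2.6277 = 15.3446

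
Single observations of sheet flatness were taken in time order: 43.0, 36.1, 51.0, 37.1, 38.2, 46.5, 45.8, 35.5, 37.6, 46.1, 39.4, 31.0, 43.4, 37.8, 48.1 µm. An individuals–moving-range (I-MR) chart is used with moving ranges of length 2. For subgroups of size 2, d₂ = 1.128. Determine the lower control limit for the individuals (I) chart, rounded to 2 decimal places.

X̄ = (43.0 + 36.1 + 51.0 + 37.1 + 38.2 + 46.5 + 45.8 + 35.5 + 37.6 + 46.1 + 39.4 + 31.0 + 43.4 + 37.8 + 48.1) / 15 = 41.1067
Moving ranges: 6.9, 14.9, 13.9, 1.1, 8.3, 0.7, 10.3, 2.1, 8.5, 6.7, 8.4, 12.4, 5.6, 10.3; M̄R̄ = 110.1000 / 14 = 7.8643
LCL = X̄ − 3·M̄R̄/d₂ = 41.1067 − 3 × 7.8643 / 1.128 = 20.1910

20.19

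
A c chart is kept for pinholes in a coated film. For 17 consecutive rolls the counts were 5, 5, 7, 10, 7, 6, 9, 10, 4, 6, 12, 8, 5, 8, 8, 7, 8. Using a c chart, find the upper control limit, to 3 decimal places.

c̄ = (5 + 5 + 7 + 10 + 7 + 6 + 9 + 10 + 4 + 6 + 12 + 8 + 5 + 8 + 8 + 7 + 8) / 17 = 125 / 17 = 7.3529
UCL = c̄ + 3√c̄ = 7.3529 + 3 × √7.3529 = 7.3529 + 3 × 2.7116 = 15.4878

15.488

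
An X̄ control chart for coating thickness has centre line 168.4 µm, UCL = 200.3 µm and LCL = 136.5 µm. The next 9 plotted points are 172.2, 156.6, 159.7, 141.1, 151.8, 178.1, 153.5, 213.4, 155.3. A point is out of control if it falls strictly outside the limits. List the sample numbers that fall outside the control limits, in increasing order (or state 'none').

Compare each point to [136.5, 200.3]: sample 8 = 213.4 > UCL.

8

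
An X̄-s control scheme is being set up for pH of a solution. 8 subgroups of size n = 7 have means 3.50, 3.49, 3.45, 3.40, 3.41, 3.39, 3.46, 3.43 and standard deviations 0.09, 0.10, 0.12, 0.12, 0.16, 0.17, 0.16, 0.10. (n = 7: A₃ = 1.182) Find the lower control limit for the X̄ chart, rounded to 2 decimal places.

X̄̄ = (3.50 + 3.49 + 3.45 + 3.40 + 3.41 + 3.39 + 3.46 + 3.43) / 8 = 3.4413
s̄ = (0.09 + 0.10 + 0.12 + 0.12 + 0.16 + 0.17 + 0.16 + 0.10) / 8 = 0.1275
LCL = X̄̄ − A₃·s̄ = 3.4413 − 1.182 × 0.1275 = 3.2905

3.29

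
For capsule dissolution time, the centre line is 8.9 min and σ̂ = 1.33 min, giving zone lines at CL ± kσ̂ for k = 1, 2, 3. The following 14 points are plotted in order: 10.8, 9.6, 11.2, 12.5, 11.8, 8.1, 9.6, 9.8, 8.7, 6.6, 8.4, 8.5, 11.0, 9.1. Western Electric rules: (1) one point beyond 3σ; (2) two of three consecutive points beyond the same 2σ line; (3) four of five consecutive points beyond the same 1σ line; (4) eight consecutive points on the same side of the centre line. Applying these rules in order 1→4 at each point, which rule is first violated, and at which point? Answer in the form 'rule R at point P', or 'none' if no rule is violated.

rule 2 at point 5

Zone of each point (C = within 1σ̂, B = 1σ̂–2σ̂, A = 2σ̂–3σ̂, * = beyond 3σ̂; sign = side of CL): 1:+B, 2:+C, 3:+B, 4:+A, 5:+A, 6:-C, 7:+C, 8:+C, 9:-C, 10:-B, 11:-C, 12:-C, 13:+B, 14:+C
Rule 2 (two of three consecutive points beyond the same 2σ limit) is satisfied at point 5.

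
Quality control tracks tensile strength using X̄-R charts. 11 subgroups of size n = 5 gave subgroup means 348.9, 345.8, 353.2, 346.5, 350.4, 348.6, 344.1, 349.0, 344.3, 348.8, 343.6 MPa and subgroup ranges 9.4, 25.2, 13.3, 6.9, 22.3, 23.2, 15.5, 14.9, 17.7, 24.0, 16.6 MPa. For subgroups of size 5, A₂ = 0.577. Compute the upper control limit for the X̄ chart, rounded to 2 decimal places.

357.48

X̄̄ = (348.9 + 345.8 + 353.2 + 346.5 + 350.4 + 348.6 + 344.1 + 349.0 + 344.3 + 348.8 + 343.6) / 11 = 3823.2000 / 11 = 347.5636
R̄ = (9.4 + 25.2 + 13.3 + 6.9 + 22.3 + 23.2 + 15.5 + 14.9 + 17.7 + 24.0 + 16.6) / 11 = 189.0000 / 11 = 17.1818
UCL = X̄̄ + A₂·R̄ = 347.5636 + 0.577 × 17.1818 = 357.4775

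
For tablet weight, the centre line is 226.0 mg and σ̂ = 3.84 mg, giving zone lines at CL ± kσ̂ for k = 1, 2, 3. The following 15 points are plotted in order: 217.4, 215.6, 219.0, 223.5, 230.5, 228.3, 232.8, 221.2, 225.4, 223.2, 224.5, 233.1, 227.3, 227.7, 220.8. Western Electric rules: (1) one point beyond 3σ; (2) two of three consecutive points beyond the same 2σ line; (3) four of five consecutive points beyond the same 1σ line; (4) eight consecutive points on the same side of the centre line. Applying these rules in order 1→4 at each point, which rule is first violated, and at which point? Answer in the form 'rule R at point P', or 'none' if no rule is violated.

Zone of each point (C = within 1σ̂, B = 1σ̂–2σ̂, A = 2σ̂–3σ̂, * = beyond 3σ̂; sign = side of CL): 1:-A, 2:-A, 3:-B, 4:-C, 5:+B, 6:+C, 7:+B, 8:-B, 9:-C, 10:-C, 11:-C, 12:+B, 13:+C, 14:+C, 15:-B
Rule 2 (two of three consecutive points beyond the same 2σ limit) is satisfied at point 2.

rule 2 at point 2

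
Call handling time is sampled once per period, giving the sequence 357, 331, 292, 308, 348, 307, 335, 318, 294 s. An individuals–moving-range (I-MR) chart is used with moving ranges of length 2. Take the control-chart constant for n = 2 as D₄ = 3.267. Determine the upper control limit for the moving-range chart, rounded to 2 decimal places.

94.33

Moving ranges: 26, 39, 16, 40, 41, 28, 17, 24; M̄R̄ = 231.0000 / 8 = 28.8750
UCL_MR = D₄·M̄R̄ = 3.267 × 28.8750 = 94.3346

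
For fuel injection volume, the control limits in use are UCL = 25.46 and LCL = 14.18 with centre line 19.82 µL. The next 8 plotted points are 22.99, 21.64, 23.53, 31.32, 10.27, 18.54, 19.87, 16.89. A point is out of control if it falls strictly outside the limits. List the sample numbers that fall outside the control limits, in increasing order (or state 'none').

4, 5

Compare each point to [14.18, 25.46]: sample 4 = 31.32 > UCL; sample 5 = 10.27 < LCL.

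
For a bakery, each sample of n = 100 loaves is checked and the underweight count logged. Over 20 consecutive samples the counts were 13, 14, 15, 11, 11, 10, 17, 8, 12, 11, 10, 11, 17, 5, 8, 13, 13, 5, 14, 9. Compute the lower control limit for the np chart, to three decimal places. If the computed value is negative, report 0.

1.834

p̄ = Σdᵢ / (k·n) = 227 / (20 × 100) = 0.11350
LCL = np̄ − 3·√(np̄(1−p̄)) = 11.3500 − 3 × 3.1720 = 1.8339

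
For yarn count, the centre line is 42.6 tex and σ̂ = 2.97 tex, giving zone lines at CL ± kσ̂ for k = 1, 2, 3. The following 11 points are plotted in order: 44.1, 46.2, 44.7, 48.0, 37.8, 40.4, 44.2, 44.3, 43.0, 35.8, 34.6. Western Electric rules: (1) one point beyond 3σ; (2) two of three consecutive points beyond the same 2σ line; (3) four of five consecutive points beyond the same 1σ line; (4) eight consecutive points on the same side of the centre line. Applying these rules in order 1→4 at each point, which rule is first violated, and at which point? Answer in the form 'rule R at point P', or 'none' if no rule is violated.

rule 2 at point 11

Zone of each point (C = within 1σ̂, B = 1σ̂–2σ̂, A = 2σ̂–3σ̂, * = beyond 3σ̂; sign = side of CL): 1:+C, 2:+B, 3:+C, 4:+B, 5:-B, 6:-C, 7:+C, 8:+C, 9:+C, 10:-A, 11:-A
Rule 2 (two of three consecutive points beyond the same 2σ limit) is satisfied at point 11.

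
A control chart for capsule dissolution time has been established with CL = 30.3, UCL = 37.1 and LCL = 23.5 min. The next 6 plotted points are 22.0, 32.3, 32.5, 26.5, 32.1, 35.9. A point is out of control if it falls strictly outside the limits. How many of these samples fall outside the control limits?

Compare each point to [23.5, 37.1]: sample 1 = 22.0 < LCL.

1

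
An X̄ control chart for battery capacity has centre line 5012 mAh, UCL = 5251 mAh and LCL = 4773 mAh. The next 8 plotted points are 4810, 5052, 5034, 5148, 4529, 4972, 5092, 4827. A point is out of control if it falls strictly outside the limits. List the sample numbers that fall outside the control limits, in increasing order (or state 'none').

Compare each point to [4773, 5251]: sample 5 = 4529 < LCL.

5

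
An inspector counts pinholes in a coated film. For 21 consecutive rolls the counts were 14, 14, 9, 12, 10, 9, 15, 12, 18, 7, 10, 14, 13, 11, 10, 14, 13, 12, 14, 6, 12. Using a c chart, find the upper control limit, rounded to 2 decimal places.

c̄ = (14 + 14 + 9 + 12 + 10 + 9 + 15 + 12 + 18 + 7 + 10 + 14 + 13 + 11 + 10 + 14 + 13 + 12 + 14 + 6 + 12) / 21 = 249 / 21 = 11.8571
UCL = c̄ + 3√c̄ = 11.8571 + 3 × √11.8571 = 11.8571 + 3 × 3.4434 = 22.1874

22.19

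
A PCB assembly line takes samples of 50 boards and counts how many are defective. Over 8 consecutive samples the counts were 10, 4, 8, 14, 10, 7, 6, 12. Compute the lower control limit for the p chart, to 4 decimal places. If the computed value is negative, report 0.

p̄ = Σdᵢ / (k·n) = 71 / (8 × 50) = 0.17750
LCL = p̄ − 3·√(p̄(1−p̄)/n) = 0.17750 − 3 × 0.05404 = 0.01539

0.0154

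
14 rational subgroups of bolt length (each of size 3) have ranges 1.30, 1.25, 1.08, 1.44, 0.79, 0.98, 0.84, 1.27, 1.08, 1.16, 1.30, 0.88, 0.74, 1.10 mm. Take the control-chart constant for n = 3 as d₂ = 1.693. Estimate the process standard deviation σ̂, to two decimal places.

0.64

R̄ = (1.30 + 1.25 + 1.08 + 1.44 + 0.79 + 0.98 + 0.84 + 1.27 + 1.08 + 1.16 + 1.30 + 0.88 + 0.74 + 1.10) / 14 = 1.0864
σ̂ = R̄ / d₂ = 1.0864 / 1.693 = 0.6417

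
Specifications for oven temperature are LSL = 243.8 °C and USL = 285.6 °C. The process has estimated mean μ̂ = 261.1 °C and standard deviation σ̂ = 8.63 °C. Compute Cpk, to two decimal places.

Cpu = (USL − μ̂) / (3σ̂) = (285.6 − 261.1) / (3 × 8.63) = 0.9463; Cpl = (μ̂ − LSL) / (3σ̂) = (261.1 − 243.8) / (3 × 8.63) = 0.6682; Cpk = min(Cpu, Cpl) = 0.6682

0.67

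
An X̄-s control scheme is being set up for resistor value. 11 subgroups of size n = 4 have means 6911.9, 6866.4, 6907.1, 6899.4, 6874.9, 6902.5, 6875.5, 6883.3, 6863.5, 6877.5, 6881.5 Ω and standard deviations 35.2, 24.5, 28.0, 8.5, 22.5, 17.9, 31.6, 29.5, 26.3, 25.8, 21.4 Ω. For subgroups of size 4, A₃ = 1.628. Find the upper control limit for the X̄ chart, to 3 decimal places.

6925.910

X̄̄ = (6911.9 + 6866.4 + 6907.1 + 6899.4 + 6874.9 + 6902.5 + 6875.5 + 6883.3 + 6863.5 + 6877.5 + 6881.5) / 11 = 6885.7727
s̄ = (35.2 + 24.5 + 28.0 + 8.5 + 22.5 + 17.9 + 31.6 + 29.5 + 26.3 + 25.8 + 21.4) / 11 = 24.6545
UCL = X̄̄ + A₃·s̄ = 6885.7727 + 1.628 × 24.6545 = 6925.9103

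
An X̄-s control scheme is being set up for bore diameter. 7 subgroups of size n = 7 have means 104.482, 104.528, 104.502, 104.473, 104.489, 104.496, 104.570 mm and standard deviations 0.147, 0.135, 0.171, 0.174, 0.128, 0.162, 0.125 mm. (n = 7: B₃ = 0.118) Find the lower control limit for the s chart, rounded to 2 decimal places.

s̄ = (0.147 + 0.135 + 0.171 + 0.174 + 0.128 + 0.162 + 0.125) / 7 = 0.1489
LCL_s = B₃·s̄ = 0.118 × 0.1489 = 0.0176

0.02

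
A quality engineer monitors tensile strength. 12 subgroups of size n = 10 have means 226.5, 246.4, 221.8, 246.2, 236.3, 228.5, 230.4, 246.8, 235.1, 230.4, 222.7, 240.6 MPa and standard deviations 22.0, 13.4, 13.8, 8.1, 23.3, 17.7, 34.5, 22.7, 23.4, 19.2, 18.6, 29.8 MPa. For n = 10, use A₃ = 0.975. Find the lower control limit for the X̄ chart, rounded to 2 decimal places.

X̄̄ = (226.5 + 246.4 + 221.8 + 246.2 + 236.3 + 228.5 + 230.4 + 246.8 + 235.1 + 230.4 + 222.7 + 240.6) / 12 = 234.3083
s̄ = (22.0 + 13.4 + 13.8 + 8.1 + 23.3 + 17.7 + 34.5 + 22.7 + 23.4 + 19.2 + 18.6 + 29.8) / 12 = 20.5417
LCL = X̄̄ − A₃·s̄ = 234.3083 − 0.975 × 20.5417 = 214.2802

214.28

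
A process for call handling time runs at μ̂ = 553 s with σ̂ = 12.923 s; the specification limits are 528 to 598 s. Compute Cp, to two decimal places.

0.90

Cp = (USL − LSL) / (6σ̂) = (598 − 528) / (6 × 12.923) = 70.0000 / 77.5380 = 0.9028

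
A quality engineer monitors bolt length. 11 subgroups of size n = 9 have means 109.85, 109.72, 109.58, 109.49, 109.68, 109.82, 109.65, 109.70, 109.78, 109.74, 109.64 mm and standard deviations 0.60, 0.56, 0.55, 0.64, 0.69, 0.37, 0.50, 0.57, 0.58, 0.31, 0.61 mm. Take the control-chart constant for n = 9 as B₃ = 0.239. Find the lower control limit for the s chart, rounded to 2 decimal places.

s̄ = (0.60 + 0.56 + 0.55 + 0.64 + 0.69 + 0.37 + 0.50 + 0.57 + 0.58 + 0.31 + 0.61) / 11 = 0.5436
LCL_s = B₃·s̄ = 0.239 × 0.5436 = 0.1299

0.13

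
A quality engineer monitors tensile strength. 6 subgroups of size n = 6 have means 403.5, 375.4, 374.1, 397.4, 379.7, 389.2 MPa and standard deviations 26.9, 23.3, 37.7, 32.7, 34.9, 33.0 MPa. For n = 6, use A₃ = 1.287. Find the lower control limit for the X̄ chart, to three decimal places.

346.117

X̄̄ = (403.5 + 375.4 + 374.1 + 397.4 + 379.7 + 389.2) / 6 = 386.5500
s̄ = (26.9 + 23.3 + 37.7 + 32.7 + 34.9 + 33.0) / 6 = 31.4167
LCL = X̄̄ − A₃·s̄ = 386.5500 − 1.287 × 31.4167 = 346.1168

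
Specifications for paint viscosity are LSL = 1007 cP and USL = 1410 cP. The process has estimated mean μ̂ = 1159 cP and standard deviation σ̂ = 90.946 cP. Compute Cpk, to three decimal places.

0.557

Cpu = (USL − μ̂) / (3σ̂) = (1410 − 1159) / (3 × 90.946) = 0.9200; Cpl = (μ̂ − LSL) / (3σ̂) = (1159 − 1007) / (3 × 90.946) = 0.5571; Cpk = min(Cpu, Cpl) = 0.5571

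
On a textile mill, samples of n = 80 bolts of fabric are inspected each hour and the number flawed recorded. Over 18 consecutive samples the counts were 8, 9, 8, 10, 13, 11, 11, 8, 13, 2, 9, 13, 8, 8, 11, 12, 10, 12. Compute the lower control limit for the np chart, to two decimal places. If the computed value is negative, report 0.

p̄ = Σdᵢ / (k·n) = 176 / (18 × 80) = 0.12222
LCL = np̄ − 3·√(np̄(1−p̄)) = 9.7778 − 3 × 2.9296 = 0.9889

0.99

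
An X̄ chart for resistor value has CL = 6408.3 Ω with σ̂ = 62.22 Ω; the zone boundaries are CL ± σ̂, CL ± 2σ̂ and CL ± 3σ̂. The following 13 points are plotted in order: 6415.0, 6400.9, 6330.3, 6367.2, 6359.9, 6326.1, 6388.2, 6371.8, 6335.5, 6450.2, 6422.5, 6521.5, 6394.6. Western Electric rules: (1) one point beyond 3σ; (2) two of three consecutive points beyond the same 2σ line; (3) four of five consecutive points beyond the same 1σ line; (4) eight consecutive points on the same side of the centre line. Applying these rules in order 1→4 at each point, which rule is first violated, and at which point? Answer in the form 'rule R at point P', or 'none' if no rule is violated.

rule 4 at point 9

Zone of each point (C = within 1σ̂, B = 1σ̂–2σ̂, A = 2σ̂–3σ̂, * = beyond 3σ̂; sign = side of CL): 1:+C, 2:-C, 3:-B, 4:-C, 5:-C, 6:-B, 7:-C, 8:-C, 9:-B, 10:+C, 11:+C, 12:+B, 13:-C
Rule 4 (eight consecutive points on the same side of the centre line) is satisfied at point 9.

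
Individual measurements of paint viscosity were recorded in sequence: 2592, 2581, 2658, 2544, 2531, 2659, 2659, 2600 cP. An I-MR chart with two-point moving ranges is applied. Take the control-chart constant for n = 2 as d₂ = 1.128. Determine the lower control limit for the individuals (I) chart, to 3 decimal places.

2450.264

X̄ = (2592 + 2581 + 2658 + 2544 + 2531 + 2659 + 2659 + 2600) / 8 = 2603.0000
Moving ranges: 11, 77, 114, 13, 128, 0, 59; M̄R̄ = 402.0000 / 7 = 57.4286
LCL = X̄ − 3·M̄R̄/d₂ = 2603.0000 − 3 × 57.4286 / 1.128 = 2450.2644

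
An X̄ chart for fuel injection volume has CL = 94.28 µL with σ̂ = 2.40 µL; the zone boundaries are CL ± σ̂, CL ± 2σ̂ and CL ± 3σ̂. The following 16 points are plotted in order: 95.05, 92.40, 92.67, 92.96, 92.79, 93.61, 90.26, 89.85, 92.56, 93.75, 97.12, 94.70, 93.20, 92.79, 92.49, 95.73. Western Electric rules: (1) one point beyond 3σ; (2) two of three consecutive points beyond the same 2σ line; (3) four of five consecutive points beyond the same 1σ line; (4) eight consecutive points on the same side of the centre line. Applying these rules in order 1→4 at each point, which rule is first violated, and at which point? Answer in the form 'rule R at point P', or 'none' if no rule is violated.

rule 4 at point 9

Zone of each point (C = within 1σ̂, B = 1σ̂–2σ̂, A = 2σ̂–3σ̂, * = beyond 3σ̂; sign = side of CL): 1:+C, 2:-C, 3:-C, 4:-C, 5:-C, 6:-C, 7:-B, 8:-B, 9:-C, 10:-C, 11:+B, 12:+C, 13:-C, 14:-C, 15:-C, 16:+C
Rule 4 (eight consecutive points on the same side of the centre line) is satisfied at point 9.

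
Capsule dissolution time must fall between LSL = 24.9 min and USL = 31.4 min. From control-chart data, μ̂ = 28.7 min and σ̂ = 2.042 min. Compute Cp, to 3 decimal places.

Cp = (USL − LSL) / (6σ̂) = (31.4 − 24.9) / (6 × 2.042) = 6.5000 / 12.2520 = 0.5305

0.531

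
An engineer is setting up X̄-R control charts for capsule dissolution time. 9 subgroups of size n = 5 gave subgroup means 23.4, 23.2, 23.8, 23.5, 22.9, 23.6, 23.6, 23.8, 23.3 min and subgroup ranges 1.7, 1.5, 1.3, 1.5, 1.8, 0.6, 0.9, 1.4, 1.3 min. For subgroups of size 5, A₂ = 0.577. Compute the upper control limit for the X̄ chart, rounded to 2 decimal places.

X̄̄ = (23.4 + 23.2 + 23.8 + 23.5 + 22.9 + 23.6 + 23.6 + 23.8 + 23.3) / 9 = 211.1000 / 9 = 23.4556
R̄ = (1.7 + 1.5 + 1.3 + 1.5 + 1.8 + 0.6 + 0.9 + 1.4 + 1.3) / 9 = 12.0000 / 9 = 1.3333
UCL = X̄̄ + A₂·R̄ = 23.4556 + 0.577 × 1.3333 = 24.2249

24.22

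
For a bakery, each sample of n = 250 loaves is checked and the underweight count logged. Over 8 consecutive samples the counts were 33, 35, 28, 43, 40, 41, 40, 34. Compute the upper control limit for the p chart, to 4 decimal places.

p̄ = Σdᵢ / (k·n) = 294 / (8 × 250) = 0.14700
UCL = p̄ + 3·√(p̄(1−p̄)/n) = 0.14700 + 3 × √(0.14700×0.85300/250) = 0.14700 + 3 × 0.02240 = 0.21419

0.2142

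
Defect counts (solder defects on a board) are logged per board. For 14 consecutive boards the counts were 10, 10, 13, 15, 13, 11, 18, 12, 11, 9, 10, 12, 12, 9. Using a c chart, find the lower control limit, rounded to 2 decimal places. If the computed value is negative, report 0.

c̄ = (10 + 10 + 13 + 15 + 13 + 11 + 18 + 12 + 11 + 9 + 10 + 12 + 12 + 9) / 14 = 165 / 14 = 11.7857
LCL = c̄ − 3√c̄ = 11.7857 − 3 × 3.4330 = 1.4866

1.49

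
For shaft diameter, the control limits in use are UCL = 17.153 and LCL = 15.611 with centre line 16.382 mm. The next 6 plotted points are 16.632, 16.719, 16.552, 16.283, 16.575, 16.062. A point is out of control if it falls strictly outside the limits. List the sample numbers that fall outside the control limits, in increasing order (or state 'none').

All 6 points lie within [15.611, 17.153].

none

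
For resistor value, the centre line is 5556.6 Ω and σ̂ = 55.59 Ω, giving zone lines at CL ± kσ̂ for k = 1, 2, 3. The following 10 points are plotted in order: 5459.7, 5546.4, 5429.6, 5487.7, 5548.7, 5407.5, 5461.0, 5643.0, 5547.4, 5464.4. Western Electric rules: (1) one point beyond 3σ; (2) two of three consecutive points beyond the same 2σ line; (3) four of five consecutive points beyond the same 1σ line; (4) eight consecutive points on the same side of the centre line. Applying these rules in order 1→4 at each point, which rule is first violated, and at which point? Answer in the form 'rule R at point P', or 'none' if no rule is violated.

Zone of each point (C = within 1σ̂, B = 1σ̂–2σ̂, A = 2σ̂–3σ̂, * = beyond 3σ̂; sign = side of CL): 1:-B, 2:-C, 3:-A, 4:-B, 5:-C, 6:-A, 7:-B, 8:+B, 9:-C, 10:-B
Rule 3 (four of five consecutive points beyond the same 1σ limit) is satisfied at point 7.

rule 3 at point 7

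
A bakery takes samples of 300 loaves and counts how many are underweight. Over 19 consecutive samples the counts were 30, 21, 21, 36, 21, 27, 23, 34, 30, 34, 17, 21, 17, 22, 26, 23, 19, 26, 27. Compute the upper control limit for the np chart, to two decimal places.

p̄ = Σdᵢ / (k·n) = 475 / (19 × 300) = 0.08333
UCL = np̄ + 3·√(np̄(1−p̄)) = 25.0000 + 3 × √(25.0000×0.91667) = 25.0000 + 3 × 4.7871 = 39.3614

39.36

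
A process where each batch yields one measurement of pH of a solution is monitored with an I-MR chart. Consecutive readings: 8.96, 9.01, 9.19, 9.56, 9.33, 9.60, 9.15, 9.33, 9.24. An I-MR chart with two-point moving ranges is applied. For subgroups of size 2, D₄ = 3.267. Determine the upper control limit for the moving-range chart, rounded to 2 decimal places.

0.74

Moving ranges: 0.05, 0.18, 0.37, 0.23, 0.27, 0.45, 0.18, 0.09; M̄R̄ = 1.8200 / 8 = 0.2275
UCL_MR = D₄·M̄R̄ = 3.267 × 0.2275 = 0.7432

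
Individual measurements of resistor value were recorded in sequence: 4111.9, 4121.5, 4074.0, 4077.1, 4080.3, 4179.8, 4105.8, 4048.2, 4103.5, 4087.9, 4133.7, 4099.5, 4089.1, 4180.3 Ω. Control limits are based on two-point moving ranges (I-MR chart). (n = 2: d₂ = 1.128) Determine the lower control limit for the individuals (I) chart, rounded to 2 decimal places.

X̄ = (4111.9 + 4121.5 + 4074.0 + 4077.1 + 4080.3 + 4179.8 + 4105.8 + 4048.2 + 4103.5 + 4087.9 + 4133.7 + 4099.5 + 4089.1 + 4180.3) / 14 = 4106.6143
Moving ranges: 9.6, 47.5, 3.1, 3.2, 99.5, 74.0, 57.6, 55.3, 15.6, 45.8, 34.2, 10.4, 91.2; M̄R̄ = 547.0000 / 13 = 42.0769
LCL = X̄ − 3·M̄R̄/d₂ = 4106.6143 − 3 × 42.0769 / 1.128 = 3994.7076

3994.71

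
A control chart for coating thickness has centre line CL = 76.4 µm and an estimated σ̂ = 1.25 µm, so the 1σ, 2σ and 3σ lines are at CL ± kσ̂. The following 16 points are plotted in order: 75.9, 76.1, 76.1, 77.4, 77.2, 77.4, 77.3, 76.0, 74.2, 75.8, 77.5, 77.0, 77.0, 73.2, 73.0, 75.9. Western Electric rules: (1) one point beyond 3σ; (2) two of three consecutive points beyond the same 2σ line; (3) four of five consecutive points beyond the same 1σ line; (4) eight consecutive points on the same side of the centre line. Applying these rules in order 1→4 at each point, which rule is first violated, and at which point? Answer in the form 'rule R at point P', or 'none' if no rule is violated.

Zone of each point (C = within 1σ̂, B = 1σ̂–2σ̂, A = 2σ̂–3σ̂, * = beyond 3σ̂; sign = side of CL): 1:-C, 2:-C, 3:-C, 4:+C, 5:+C, 6:+C, 7:+C, 8:-C, 9:-B, 10:-C, 11:+C, 12:+C, 13:+C, 14:-A, 15:-A, 16:-C
Rule 2 (two of three consecutive points beyond the same 2σ limit) is satisfied at point 15.

rule 2 at point 15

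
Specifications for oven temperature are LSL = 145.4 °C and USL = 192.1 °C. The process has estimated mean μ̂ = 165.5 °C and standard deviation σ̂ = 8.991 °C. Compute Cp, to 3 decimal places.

Cp = (USL − LSL) / (6σ̂) = (192.1 − 145.4) / (6 × 8.991) = 46.7000 / 53.9460 = 0.8657

0.866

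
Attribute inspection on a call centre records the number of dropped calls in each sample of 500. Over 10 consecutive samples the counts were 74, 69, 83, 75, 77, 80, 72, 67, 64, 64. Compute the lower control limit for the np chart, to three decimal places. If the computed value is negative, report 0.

p̄ = Σdᵢ / (k·n) = 725 / (10 × 500) = 0.14500
LCL = np̄ − 3·√(np̄(1−p̄)) = 72.5000 − 3 × 7.8732 = 48.8804

48.880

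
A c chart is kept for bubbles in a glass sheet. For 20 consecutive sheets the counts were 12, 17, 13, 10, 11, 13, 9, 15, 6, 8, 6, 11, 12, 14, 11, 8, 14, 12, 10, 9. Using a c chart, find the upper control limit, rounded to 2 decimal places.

c̄ = (12 + 17 + 13 + 10 + 11 + 13 + 9 + 15 + 6 + 8 + 6 + 11 + 12 + 14 + 11 + 8 + 14 + 12 + 10 + 9) / 20 = 221 / 20 = 11.0500
UCL = c̄ + 3√c̄ = 11.0500 + 3 × √11.0500 = 11.0500 + 3 × 3.3242 = 21.0225

21.02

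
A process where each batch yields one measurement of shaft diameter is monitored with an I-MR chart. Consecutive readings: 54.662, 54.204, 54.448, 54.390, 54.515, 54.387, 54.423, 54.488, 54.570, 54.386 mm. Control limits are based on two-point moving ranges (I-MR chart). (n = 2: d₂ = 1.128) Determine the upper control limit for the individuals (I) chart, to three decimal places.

X̄ = (54.662 + 54.204 + 54.448 + 54.390 + 54.515 + 54.387 + 54.423 + 54.488 + 54.570 + 54.386) / 10 = 54.4473
Moving ranges: 0.458, 0.244, 0.058, 0.125, 0.128, 0.036, 0.065, 0.082, 0.184; M̄R̄ = 1.3800 / 9 = 0.1533
UCL = X̄ + 3·M̄R̄/d₂ = 54.4473 + 3 × 0.1533 / 1.128 = 54.8551

54.855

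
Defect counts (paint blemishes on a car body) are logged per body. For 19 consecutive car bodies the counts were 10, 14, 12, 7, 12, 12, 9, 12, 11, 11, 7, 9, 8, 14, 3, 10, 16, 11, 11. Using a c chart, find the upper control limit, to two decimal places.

20.18

c̄ = (10 + 14 + 12 + 7 + 12 + 12 + 9 + 12 + 11 + 11 + 7 + 9 + 8 + 14 + 3 + 10 + 16 + 11 + 11) / 19 = 199 / 19 = 10.4737
UCL = c̄ + 3√c̄ = 10.4737 + 3 × √10.4737 = 10.4737 + 3 × 3.2363 = 20.1826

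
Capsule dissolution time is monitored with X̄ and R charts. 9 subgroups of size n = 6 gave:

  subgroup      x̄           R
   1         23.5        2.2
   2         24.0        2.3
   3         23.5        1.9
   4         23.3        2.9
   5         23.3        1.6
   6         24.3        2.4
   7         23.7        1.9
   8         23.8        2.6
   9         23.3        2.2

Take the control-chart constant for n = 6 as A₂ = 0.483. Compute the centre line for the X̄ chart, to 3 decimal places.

X̄̄ = (23.5 + 24.0 + 23.5 + 23.3 + 23.3 + 24.3 + 23.7 + 23.8 + 23.3) / 9 = 212.7000 / 9 = 23.6333
CL = X̄̄ = 23.6333

23.633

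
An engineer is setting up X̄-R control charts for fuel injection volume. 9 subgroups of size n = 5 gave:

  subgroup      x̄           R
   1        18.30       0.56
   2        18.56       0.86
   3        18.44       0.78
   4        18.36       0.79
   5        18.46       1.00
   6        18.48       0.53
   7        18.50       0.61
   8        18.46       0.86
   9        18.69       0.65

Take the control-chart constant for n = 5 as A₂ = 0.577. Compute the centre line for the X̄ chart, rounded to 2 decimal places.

X̄̄ = (18.30 + 18.56 + 18.44 + 18.36 + 18.46 + 18.48 + 18.50 + 18.46 + 18.69) / 9 = 166.2500 / 9 = 18.4722
CL = X̄̄ = 18.4722

18.47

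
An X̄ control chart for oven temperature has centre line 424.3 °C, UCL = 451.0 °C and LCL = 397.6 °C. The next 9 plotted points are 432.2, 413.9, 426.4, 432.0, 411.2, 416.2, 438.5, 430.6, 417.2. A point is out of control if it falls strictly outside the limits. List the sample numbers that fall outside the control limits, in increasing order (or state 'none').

none

All 9 points lie within [397.6, 451.0].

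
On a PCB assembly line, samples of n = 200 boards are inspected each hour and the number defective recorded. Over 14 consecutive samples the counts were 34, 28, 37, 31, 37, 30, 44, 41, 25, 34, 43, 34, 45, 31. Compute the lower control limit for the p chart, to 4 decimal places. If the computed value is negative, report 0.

p̄ = Σdᵢ / (k·n) = 494 / (14 × 200) = 0.17643
LCL = p̄ − 3·√(p̄(1−p̄)/n) = 0.17643 − 3 × 0.02695 = 0.09557

0.0956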